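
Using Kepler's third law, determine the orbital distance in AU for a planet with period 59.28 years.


a = P^(2/3) = 59.28^(2/3) = 15.2033

15.2033 AU


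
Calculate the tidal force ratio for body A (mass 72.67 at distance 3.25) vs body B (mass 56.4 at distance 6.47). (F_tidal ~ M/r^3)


Ratio = (M1/r1^3) / (M2/r2^3) = (72.67/3.25^3) / (56.4/6.47^3) = 10.1657

10.1657


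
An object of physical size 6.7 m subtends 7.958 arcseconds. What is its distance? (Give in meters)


D = size / theta_rad, theta_rad = 7.958 * pi/(180*3600) = 3.858e-05, D = 173658.4823

173658.4823 m


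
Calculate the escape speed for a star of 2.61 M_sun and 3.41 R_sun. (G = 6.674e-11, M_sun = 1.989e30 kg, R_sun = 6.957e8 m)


M = 2.61 * 1.989e30 kg = 5.19129e+30 kg; R = 3.41 * 6.957e8 m = 2.372337e+09 m. v_esc = sqrt(2GM/R) = sqrt(2 * 6.674e-11 * 5.19129e+30 / 2.372337e+09) = 540452.5285

540452.5285 m/s


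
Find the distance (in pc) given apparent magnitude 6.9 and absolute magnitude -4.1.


d = 10^((m - M + 5)/5) = 10^((6.9 - -4.1 + 5)/5) = 1584.8932

1584.8932 pc


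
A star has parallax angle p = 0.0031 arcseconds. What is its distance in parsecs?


d = 1/p = 1/0.0031 = 322.5806

322.5806 pc


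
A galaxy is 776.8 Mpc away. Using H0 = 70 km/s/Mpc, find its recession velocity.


v = H0 * d = 70 * 776.8 = 54376.0

54376.0 km/s


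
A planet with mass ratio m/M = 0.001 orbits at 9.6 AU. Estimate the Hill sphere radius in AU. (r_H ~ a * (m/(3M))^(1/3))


r_H = a * (m/3M)^(1/3) = 9.6 * (0.001/3)^(1/3) = 0.6656

0.6656 AU


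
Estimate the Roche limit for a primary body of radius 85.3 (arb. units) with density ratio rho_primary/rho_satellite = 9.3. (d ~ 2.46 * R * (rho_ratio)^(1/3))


d_Roche = 2.46 * 85.3 * 9.3^(1/3) = 441.2775

441.2775


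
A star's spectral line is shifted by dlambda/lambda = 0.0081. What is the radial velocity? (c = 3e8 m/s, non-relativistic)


v = (dlambda/lambda) * c = 0.0081 * 3e8 = 2.430e+06

2.430e+06 m/s


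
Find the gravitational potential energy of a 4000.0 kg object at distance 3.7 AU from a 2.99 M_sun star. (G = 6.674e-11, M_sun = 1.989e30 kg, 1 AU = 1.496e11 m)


M = 2.99 * 1.989e30 kg = 5.94711e+30 kg; r = 3.7 AU * 1.496e11 m/AU = 5.5352e+11 m. U = -GM*m/r = -(6.674e-11 * 5.94711e+30 * 4000.0) / 5.5352e+11 = -2.868e+12

-2.868e+12 J


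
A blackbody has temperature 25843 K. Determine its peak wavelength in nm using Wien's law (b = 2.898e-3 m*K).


lam_max = b / T = 2.898e-3 / 25843 = 1.121e-07 m = 112.1387 nm

112.1387 nm


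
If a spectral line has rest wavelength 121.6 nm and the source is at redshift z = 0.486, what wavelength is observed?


lam_obs = lam_emit * (1 + z) = 121.6 * (1 + 0.486) = 180.6976

180.6976 nm


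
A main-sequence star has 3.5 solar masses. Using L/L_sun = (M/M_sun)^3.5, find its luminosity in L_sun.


L/L_sun = (M/M_sun)^3.5 = 3.5^3.5 = 80.2118

80.2118 L_sun


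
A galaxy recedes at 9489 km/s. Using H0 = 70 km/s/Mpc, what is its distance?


d = v / H0 = 9489 / 70 = 135.5571

135.5571 Mpc


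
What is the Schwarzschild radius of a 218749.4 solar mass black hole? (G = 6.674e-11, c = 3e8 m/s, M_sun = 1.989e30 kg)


M = 218749.4 * 1.989e30 kg = 4.350925566e+35 kg. rs = 2GM/c^2 = 2 * 6.674e-11 * 4.350925566e+35 / (3e8)^2 = 6.453e+08

6.453e+08 m


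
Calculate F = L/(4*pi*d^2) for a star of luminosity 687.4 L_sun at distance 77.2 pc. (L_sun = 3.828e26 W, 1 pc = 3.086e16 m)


F = L / (4*pi*d^2) = 2.631e+29 / (4*pi*(2.382e+18)^2) = 3.689e-09

3.689e-09 W/m^2


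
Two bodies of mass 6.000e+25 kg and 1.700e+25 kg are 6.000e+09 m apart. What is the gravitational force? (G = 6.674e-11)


F = G*m1*m2/r^2 = 6.674e-11 * 6.000e+25 * 1.700e+25 / (6.000e+09)^2 = 6.674e-11 * 1.020e+51 / 3.600e+19 = 1.891e+21

1.891e+21 N


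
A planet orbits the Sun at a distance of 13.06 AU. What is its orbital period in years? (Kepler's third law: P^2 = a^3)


P = a^(3/2) = 13.06^1.5 = 47.197

47.197 years


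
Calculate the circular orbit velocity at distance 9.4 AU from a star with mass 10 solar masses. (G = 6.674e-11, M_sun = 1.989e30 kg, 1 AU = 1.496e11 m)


v = sqrt(GM/r) = sqrt(6.674e-11 * 1.989e+31 / 1.406e+12) = 30724.2131

30724.2131 m/s


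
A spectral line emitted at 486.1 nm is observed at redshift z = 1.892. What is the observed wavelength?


lam_obs = lam_emit * (1 + z) = 486.1 * (1 + 1.892) = 1405.8012

1405.8012 nm


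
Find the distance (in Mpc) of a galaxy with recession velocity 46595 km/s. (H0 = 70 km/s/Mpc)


d = v / H0 = 46595 / 70 = 665.6429

665.6429 Mpc


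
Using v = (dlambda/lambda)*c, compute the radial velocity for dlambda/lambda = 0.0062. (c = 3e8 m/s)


v = (dlambda/lambda) * c = 0.0062 * 3e8 = 1.860e+06

1.860e+06 m/s


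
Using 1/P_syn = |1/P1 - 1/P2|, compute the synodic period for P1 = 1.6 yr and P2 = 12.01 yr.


1/P_syn = |1/P1 - 1/P2| = |1/1.6 - 1/12.01| => P_syn = 1.8459

1.8459 years


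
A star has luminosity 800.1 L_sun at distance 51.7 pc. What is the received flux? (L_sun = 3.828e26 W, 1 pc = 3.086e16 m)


F = L / (4*pi*d^2) = 3.063e+29 / (4*pi*(1.595e+18)^2) = 9.575e-09

9.575e-09 W/m^2


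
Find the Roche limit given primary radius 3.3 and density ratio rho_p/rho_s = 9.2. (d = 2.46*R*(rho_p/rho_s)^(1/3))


d_Roche = 2.46 * 3.3 * 9.2^(1/3) = 17.0103

17.0103


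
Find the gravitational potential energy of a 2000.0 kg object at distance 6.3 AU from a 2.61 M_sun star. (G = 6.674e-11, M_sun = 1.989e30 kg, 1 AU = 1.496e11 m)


M = 2.61 * 1.989e30 kg = 5.19129e+30 kg; r = 6.3 AU * 1.496e11 m/AU = 9.4248e+11 m. U = -GM*m/r = -(6.674e-11 * 5.19129e+30 * 2000.0) / 9.4248e+11 = -7.352e+11

-7.352e+11 J


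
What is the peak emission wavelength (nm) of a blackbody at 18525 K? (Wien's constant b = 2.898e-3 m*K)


lam_max = b / T = 2.898e-3 / 18525 = 1.564e-07 m = 156.4372 nm

156.4372 nm


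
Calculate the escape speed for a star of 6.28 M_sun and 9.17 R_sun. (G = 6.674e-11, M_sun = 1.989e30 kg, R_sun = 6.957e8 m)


M = 6.28 * 1.989e30 kg = 1.249092e+31 kg; R = 9.17 * 6.957e8 m = 6.379569e+09 m. v_esc = sqrt(2GM/R) = sqrt(2 * 6.674e-11 * 1.249092e+31 / 6.379569e+09) = 511222.127

511222.127 m/s


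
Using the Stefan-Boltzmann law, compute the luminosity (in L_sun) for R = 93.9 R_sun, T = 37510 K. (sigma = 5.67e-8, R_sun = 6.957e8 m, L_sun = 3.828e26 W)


R = 93.9 * 6.957e8 m = 6.532623e+10 m. L = 4*pi*R^2*sigma*T^4 = 4*pi*(6.532623e+10)^2 * 5.67e-8 * 37510^4 = 6.019443893e+33 W. L/L_sun = 6.019443893e+33 / 3.828e26 = 1.572e+07

1.572e+07 L_sun


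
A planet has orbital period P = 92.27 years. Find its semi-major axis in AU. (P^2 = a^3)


a = P^(2/3) = 92.27^(2/3) = 20.4193

20.4193 AU


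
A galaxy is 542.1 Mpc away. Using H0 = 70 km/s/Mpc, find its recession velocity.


v = H0 * d = 70 * 542.1 = 37947.0

37947.0 km/s


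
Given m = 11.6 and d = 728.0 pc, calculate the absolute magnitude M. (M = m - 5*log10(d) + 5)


M = m - 5*log10(d) + 5 = 11.6 - 5*log10(728.0) + 5 = 2.2893

2.2893


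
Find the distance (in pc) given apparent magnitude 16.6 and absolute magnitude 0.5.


d = 10^((m - M + 5)/5) = 10^((16.6 - 0.5 + 5)/5) = 16595.8691

16595.8691 pc


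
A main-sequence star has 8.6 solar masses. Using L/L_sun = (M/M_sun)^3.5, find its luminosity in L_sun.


L/L_sun = (M/M_sun)^3.5 = 8.6^3.5 = 1865.2823

1865.2823 L_sun


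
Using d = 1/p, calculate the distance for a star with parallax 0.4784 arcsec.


d = 1/p = 1/0.4784 = 2.0903

2.0903 pc


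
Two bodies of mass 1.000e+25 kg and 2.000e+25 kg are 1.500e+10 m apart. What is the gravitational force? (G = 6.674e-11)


F = G*m1*m2/r^2 = 6.674e-11 * 1.000e+25 * 2.000e+25 / (1.500e+10)^2 = 6.674e-11 * 2.000e+50 / 2.250e+20 = 5.932e+19

5.932e+19 N


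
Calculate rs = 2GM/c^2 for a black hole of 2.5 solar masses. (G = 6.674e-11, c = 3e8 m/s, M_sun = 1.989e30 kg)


M = 2.5 * 1.989e30 kg = 4.9725e+30 kg. rs = 2GM/c^2 = 2 * 6.674e-11 * 4.9725e+30 / (3e8)^2 = 7374.77

7374.77 m


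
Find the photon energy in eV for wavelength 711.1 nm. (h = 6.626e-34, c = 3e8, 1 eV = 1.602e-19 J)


E = hc/lambda = 6.626e-34 * 3e8 / 7.111e-07 = 2.795e-19 J = 1.7449 eV

1.7449 eV


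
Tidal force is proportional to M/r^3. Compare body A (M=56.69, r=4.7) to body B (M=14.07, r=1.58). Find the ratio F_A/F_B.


Ratio = (M1/r1^3) / (M2/r2^3) = (56.69/4.7^3) / (14.07/1.58^3) = 0.1531

0.1531


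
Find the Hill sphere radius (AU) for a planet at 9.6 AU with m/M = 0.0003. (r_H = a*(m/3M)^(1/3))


r_H = a * (m/3M)^(1/3) = 9.6 * (0.0003/3)^(1/3) = 0.4456

0.4456 AU


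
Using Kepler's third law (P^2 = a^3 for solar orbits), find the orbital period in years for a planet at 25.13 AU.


P = a^(3/2) = 25.13^1.5 = 125.9763

125.9763 years


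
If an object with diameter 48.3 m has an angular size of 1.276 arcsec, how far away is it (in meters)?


D = size / theta_rad, theta_rad = 1.276 * pi/(180*3600) = 6.186e-06, D = 7.808e+06

7.808e+06 m


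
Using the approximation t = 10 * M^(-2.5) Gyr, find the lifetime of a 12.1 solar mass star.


t = 10 * M^(-2.5) = 10 * 12.1^(-2.5) = 0.0196

0.0196 Gyr


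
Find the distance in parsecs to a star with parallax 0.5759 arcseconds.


d = 1/p = 1/0.5759 = 1.7364

1.7364 pc


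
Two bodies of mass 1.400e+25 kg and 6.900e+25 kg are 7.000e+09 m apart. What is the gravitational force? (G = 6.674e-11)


F = G*m1*m2/r^2 = 6.674e-11 * 1.400e+25 * 6.900e+25 / (7.000e+09)^2 = 6.674e-11 * 9.660e+50 / 4.900e+19 = 1.316e+21

1.316e+21 N


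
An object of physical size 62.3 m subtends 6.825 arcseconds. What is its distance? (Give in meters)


D = size / theta_rad, theta_rad = 6.825 * pi/(180*3600) = 3.309e-05, D = 1.883e+06

1.883e+06 m


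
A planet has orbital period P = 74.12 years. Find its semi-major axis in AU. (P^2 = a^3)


a = P^(2/3) = 74.12^(2/3) = 17.6451

17.6451 AU


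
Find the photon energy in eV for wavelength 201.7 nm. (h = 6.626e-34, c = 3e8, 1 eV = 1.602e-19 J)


E = hc/lambda = 6.626e-34 * 3e8 / 2.017e-07 = 9.855e-19 J = 6.1518 eV

6.1518 eV


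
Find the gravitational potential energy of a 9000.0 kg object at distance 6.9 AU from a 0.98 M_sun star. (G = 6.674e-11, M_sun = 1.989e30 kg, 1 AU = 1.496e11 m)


M = 0.98 * 1.989e30 kg = 1.94922e+30 kg; r = 6.9 AU * 1.496e11 m/AU = 1.03224e+12 m. U = -GM*m/r = -(6.674e-11 * 1.94922e+30 * 9000.0) / 1.03224e+12 = -1.134e+12

-1.134e+12 J


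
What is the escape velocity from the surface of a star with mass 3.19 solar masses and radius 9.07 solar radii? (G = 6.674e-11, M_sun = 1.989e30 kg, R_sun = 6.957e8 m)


M = 3.19 * 1.989e30 kg = 6.34491e+30 kg; R = 9.07 * 6.957e8 m = 6.309999e+09 m. v_esc = sqrt(2GM/R) = sqrt(2 * 6.674e-11 * 6.34491e+30 / 6.309999e+09) = 366358.428

366358.428 m/s


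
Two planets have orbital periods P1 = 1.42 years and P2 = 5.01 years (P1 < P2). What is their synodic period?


1/P_syn = |1/P1 - 1/P2| = |1/1.42 - 1/5.01| => P_syn = 1.9817

1.9817 years


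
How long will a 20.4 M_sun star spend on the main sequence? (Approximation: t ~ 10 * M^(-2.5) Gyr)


t = 10 * M^(-2.5) = 10 * 20.4^(-2.5) = 0.0053

0.0053 Gyr


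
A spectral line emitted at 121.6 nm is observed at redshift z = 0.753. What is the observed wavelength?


lam_obs = lam_emit * (1 + z) = 121.6 * (1 + 0.753) = 213.1648

213.1648 nm


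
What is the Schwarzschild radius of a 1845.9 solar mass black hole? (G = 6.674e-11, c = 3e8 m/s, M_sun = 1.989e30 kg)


M = 1845.9 * 1.989e30 kg = 3.6714951e+33 kg. rs = 2GM/c^2 = 2 * 6.674e-11 * 3.6714951e+33 / (3e8)^2 = 5.445e+06

5.445e+06 m


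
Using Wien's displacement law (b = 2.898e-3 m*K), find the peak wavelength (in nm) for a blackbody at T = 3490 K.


lam_max = b / T = 2.898e-3 / 3490 = 8.304e-07 m = 830.3725 nm

830.3725 nm


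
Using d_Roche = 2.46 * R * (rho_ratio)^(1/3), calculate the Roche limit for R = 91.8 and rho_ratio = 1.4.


d_Roche = 2.46 * 91.8 * 1.4^(1/3) = 252.6313

252.6313


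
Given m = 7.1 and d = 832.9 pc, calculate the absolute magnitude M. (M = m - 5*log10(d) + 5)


M = m - 5*log10(d) + 5 = 7.1 - 5*log10(832.9) + 5 = -2.503

-2.503


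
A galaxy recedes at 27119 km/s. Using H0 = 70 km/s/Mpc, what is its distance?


d = v / H0 = 27119 / 70 = 387.4143

387.4143 Mpc


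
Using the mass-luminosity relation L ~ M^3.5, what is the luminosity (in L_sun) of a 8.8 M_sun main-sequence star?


L/L_sun = (M/M_sun)^3.5 = 8.8^3.5 = 2021.5726

2021.5726 L_sun


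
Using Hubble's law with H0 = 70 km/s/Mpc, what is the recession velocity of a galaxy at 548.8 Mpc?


v = H0 * d = 70 * 548.8 = 38416.0

38416.0 km/s


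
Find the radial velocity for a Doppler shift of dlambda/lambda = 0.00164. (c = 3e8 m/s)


v = (dlambda/lambda) * c = 0.00164 * 3e8 = 492000.0

492000.0 m/s


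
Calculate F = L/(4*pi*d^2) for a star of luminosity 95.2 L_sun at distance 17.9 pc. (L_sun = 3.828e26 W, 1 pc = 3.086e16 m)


F = L / (4*pi*d^2) = 3.644e+28 / (4*pi*(5.524e+17)^2) = 9.504e-09

9.504e-09 W/m^2


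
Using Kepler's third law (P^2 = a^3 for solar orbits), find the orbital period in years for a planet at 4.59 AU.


P = a^(3/2) = 4.59^1.5 = 9.8337

9.8337 years


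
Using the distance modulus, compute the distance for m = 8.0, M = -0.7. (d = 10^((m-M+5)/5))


d = 10^((m - M + 5)/5) = 10^((8.0 - -0.7 + 5)/5) = 549.5409

549.5409 pc


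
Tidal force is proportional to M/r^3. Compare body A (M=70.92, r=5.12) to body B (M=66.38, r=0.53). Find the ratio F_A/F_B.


Ratio = (M1/r1^3) / (M2/r2^3) = (70.92/5.12^3) / (66.38/0.53^3) = 0.0012

0.0012


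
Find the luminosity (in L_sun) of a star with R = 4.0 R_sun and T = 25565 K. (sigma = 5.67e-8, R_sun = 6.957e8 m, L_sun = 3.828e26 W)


R = 4.0 * 6.957e8 m = 2.7828e+09 m. L = 4*pi*R^2*sigma*T^4 = 4*pi*(2.7828e+09)^2 * 5.67e-8 * 25565^4 = 2.35689427e+30 W. L/L_sun = 2.35689427e+30 / 3.828e26 = 6156.9861

6156.9861 L_sun


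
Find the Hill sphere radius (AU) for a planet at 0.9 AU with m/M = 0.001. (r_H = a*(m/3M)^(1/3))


r_H = a * (m/3M)^(1/3) = 0.9 * (0.001/3)^(1/3) = 0.0624

0.0624 AU


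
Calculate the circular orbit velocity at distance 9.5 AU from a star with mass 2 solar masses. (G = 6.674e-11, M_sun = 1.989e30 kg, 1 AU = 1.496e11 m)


v = sqrt(GM/r) = sqrt(6.674e-11 * 3.978e+30 / 1.421e+12) = 13667.7772

13667.7772 m/s


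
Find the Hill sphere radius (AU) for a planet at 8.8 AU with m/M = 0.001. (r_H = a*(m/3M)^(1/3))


r_H = a * (m/3M)^(1/3) = 8.8 * (0.001/3)^(1/3) = 0.6102

0.6102 AU


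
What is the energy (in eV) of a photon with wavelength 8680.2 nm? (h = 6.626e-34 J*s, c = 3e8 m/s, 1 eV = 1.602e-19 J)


E = hc/lambda = 6.626e-34 * 3e8 / 8.680e-06 = 2.290e-20 J = 0.1429 eV

0.1429 eV


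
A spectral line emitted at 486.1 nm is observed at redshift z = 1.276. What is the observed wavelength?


lam_obs = lam_emit * (1 + z) = 486.1 * (1 + 1.276) = 1106.3636

1106.3636 nm


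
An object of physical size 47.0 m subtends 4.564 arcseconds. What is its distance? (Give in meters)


D = size / theta_rad, theta_rad = 4.564 * pi/(180*3600) = 2.213e-05, D = 2.124e+06

2.124e+06 m


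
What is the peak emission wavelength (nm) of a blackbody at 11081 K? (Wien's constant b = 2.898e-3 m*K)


lam_max = b / T = 2.898e-3 / 11081 = 2.615e-07 m = 261.5287 nm

261.5287 nm


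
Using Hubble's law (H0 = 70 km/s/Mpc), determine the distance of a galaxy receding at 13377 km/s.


d = v / H0 = 13377 / 70 = 191.1

191.1 Mpc


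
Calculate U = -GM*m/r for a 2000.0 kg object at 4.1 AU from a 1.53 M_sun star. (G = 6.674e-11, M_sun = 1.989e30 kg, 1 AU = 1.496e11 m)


M = 1.53 * 1.989e30 kg = 3.04317e+30 kg; r = 4.1 AU * 1.496e11 m/AU = 6.1336e+11 m. U = -GM*m/r = -(6.674e-11 * 3.04317e+30 * 2000.0) / 6.1336e+11 = -6.623e+11

-6.623e+11 J


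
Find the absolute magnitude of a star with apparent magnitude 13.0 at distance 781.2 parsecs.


M = m - 5*log10(d) + 5 = 13.0 - 5*log10(781.2) + 5 = 3.5362

3.5362


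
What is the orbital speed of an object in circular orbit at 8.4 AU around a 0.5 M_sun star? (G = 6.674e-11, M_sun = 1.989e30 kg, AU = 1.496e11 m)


v = sqrt(GM/r) = sqrt(6.674e-11 * 9.945e+29 / 1.257e+12) = 7267.5839

7267.5839 m/s


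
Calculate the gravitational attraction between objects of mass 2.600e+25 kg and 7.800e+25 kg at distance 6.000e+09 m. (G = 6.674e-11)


F = G*m1*m2/r^2 = 6.674e-11 * 2.600e+25 * 7.800e+25 / (6.000e+09)^2 = 6.674e-11 * 2.028e+51 / 3.600e+19 = 3.760e+21

3.760e+21 N


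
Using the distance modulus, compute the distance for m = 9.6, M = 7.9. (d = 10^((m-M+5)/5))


d = 10^((m - M + 5)/5) = 10^((9.6 - 7.9 + 5)/5) = 21.8776

21.8776 pc


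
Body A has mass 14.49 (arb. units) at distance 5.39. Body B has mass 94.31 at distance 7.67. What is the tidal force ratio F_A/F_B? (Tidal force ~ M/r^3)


Ratio = (M1/r1^3) / (M2/r2^3) = (14.49/5.39^3) / (94.31/7.67^3) = 0.4427

0.4427


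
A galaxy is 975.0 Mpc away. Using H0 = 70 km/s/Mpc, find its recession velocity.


v = H0 * d = 70 * 975.0 = 68250.0

68250.0 km/s


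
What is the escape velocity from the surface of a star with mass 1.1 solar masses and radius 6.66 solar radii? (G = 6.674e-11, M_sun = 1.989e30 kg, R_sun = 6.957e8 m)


M = 1.1 * 1.989e30 kg = 2.1879e+30 kg; R = 6.66 * 6.957e8 m = 4.633362e+09 m. v_esc = sqrt(2GM/R) = sqrt(2 * 6.674e-11 * 2.1879e+30 / 4.633362e+09) = 251057.7989

251057.7989 m/s


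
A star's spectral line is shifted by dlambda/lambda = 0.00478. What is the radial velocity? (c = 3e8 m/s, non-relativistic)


v = (dlambda/lambda) * c = 0.00478 * 3e8 = 1.434e+06

1.434e+06 m/s


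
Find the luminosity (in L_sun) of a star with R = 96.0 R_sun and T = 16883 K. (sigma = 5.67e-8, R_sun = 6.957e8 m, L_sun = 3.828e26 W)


R = 96.0 * 6.957e8 m = 6.67872e+10 m. L = 4*pi*R^2*sigma*T^4 = 4*pi*(6.67872e+10)^2 * 5.67e-8 * 16883^4 = 2.582128657e+32 W. L/L_sun = 2.582128657e+32 / 3.828e26 = 674537.2667

674537.2667 L_sun


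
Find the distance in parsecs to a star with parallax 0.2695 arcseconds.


d = 1/p = 1/0.2695 = 3.7106

3.7106 pc


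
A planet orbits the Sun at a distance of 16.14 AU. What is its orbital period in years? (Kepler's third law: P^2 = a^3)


P = a^(3/2) = 16.14^1.5 = 64.8418

64.8418 years


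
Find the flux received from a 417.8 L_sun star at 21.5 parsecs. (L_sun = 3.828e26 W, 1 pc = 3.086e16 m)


F = L / (4*pi*d^2) = 1.599e+29 / (4*pi*(6.635e+17)^2) = 2.891e-08

2.891e-08 W/m^2


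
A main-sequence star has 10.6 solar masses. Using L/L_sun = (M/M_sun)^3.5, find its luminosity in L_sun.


L/L_sun = (M/M_sun)^3.5 = 10.6^3.5 = 3877.6672

3877.6672 L_sun


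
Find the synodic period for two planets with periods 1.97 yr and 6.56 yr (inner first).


1/P_syn = |1/P1 - 1/P2| = |1/1.97 - 1/6.56| => P_syn = 2.8155

2.8155 years


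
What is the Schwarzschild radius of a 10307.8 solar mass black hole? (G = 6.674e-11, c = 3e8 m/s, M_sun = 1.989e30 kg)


M = 10307.8 * 1.989e30 kg = 2.05022142e+34 kg. rs = 2GM/c^2 = 2 * 6.674e-11 * 2.05022142e+34 / (3e8)^2 = 3.041e+07

3.041e+07 m


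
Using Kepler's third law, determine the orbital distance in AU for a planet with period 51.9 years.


a = P^(2/3) = 51.9^(2/3) = 13.9138

13.9138 AU


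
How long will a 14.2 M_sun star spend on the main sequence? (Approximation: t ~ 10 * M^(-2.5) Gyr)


t = 10 * M^(-2.5) = 10 * 14.2^(-2.5) = 0.0132

0.0132 Gyr


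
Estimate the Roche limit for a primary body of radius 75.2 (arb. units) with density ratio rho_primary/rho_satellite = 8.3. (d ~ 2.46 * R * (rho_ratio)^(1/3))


d_Roche = 2.46 * 75.2 * 8.3^(1/3) = 374.5522

374.5522


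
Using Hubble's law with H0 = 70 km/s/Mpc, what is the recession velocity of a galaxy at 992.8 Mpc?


v = H0 * d = 70 * 992.8 = 69496.0

69496.0 km/s


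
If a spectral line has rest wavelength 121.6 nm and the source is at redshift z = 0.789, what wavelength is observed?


lam_obs = lam_emit * (1 + z) = 121.6 * (1 + 0.789) = 217.5424

217.5424 nm


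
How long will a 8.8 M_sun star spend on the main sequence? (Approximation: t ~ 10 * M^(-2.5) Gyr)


t = 10 * M^(-2.5) = 10 * 8.8^(-2.5) = 0.0435

0.0435 Gyr


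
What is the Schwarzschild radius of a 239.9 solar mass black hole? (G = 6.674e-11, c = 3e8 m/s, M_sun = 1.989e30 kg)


M = 239.9 * 1.989e30 kg = 4.771611e+32 kg. rs = 2GM/c^2 = 2 * 6.674e-11 * 4.771611e+32 / (3e8)^2 = 707682.9292

707682.9292 m


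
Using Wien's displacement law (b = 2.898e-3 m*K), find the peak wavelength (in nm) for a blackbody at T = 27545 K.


lam_max = b / T = 2.898e-3 / 27545 = 1.052e-07 m = 105.2097 nm

105.2097 nm


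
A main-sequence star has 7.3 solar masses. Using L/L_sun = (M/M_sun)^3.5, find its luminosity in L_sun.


L/L_sun = (M/M_sun)^3.5 = 7.3^3.5 = 1051.0661

1051.0661 L_sun


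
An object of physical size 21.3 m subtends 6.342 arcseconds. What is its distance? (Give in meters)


D = size / theta_rad, theta_rad = 6.342 * pi/(180*3600) = 3.075e-05, D = 692753.1336

692753.1336 m


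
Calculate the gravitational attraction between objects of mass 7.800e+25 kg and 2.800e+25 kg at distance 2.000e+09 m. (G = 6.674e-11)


F = G*m1*m2/r^2 = 6.674e-11 * 7.800e+25 * 2.800e+25 / (2.000e+09)^2 = 6.674e-11 * 2.184e+51 / 4.000e+18 = 3.644e+22

3.644e+22 N


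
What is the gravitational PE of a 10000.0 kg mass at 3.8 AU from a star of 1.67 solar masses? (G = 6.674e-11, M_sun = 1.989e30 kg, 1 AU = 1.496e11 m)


M = 1.67 * 1.989e30 kg = 3.32163e+30 kg; r = 3.8 AU * 1.496e11 m/AU = 5.6848e+11 m. U = -GM*m/r = -(6.674e-11 * 3.32163e+30 * 10000.0) / 5.6848e+11 = -3.900e+12

-3.900e+12 J


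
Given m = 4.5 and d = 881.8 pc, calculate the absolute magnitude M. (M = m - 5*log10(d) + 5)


M = m - 5*log10(d) + 5 = 4.5 - 5*log10(881.8) + 5 = -5.2269

-5.2269


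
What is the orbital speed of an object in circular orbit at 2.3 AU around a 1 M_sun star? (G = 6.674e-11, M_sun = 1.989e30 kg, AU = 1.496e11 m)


v = sqrt(GM/r) = sqrt(6.674e-11 * 1.989e+30 / 3.441e+11) = 19641.7771

19641.7771 m/s


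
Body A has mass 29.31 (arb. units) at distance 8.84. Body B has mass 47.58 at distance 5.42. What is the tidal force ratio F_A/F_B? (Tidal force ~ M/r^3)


Ratio = (M1/r1^3) / (M2/r2^3) = (29.31/8.84^3) / (47.58/5.42^3) = 0.142

0.142


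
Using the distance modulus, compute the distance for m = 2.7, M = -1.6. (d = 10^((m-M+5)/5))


d = 10^((m - M + 5)/5) = 10^((2.7 - -1.6 + 5)/5) = 72.4436

72.4436 pc


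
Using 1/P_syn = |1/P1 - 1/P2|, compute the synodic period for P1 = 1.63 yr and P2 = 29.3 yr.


1/P_syn = |1/P1 - 1/P2| = |1/1.63 - 1/29.3| => P_syn = 1.726

1.726 years


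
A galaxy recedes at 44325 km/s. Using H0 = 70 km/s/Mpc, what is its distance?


d = v / H0 = 44325 / 70 = 633.2143

633.2143 Mpc


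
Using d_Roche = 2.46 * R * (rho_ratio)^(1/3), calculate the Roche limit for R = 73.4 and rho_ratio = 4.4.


d_Roche = 2.46 * 73.4 * 4.4^(1/3) = 295.8799

295.8799


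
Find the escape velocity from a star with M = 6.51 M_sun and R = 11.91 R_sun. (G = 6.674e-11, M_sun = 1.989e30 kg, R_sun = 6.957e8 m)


M = 6.51 * 1.989e30 kg = 1.294839e+31 kg; R = 11.91 * 6.957e8 m = 8.285787e+09 m. v_esc = sqrt(2GM/R) = sqrt(2 * 6.674e-11 * 1.294839e+31 / 8.285787e+09) = 456719.0245

456719.0245 m/s


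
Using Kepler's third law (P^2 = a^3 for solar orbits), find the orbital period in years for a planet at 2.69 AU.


P = a^(3/2) = 2.69^1.5 = 4.4119

4.4119 years


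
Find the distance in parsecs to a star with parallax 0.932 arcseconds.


d = 1/p = 1/0.932 = 1.073

1.073 pc


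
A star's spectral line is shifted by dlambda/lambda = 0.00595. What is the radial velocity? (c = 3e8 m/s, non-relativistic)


v = (dlambda/lambda) * c = 0.00595 * 3e8 = 1.785e+06

1.785e+06 m/s


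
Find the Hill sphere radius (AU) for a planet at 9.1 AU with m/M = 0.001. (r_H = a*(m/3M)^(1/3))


r_H = a * (m/3M)^(1/3) = 9.1 * (0.001/3)^(1/3) = 0.631

0.631 AU


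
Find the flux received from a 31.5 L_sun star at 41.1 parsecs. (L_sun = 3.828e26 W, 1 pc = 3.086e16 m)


F = L / (4*pi*d^2) = 1.206e+28 / (4*pi*(1.268e+18)^2) = 5.965e-10

5.965e-10 W/m^2


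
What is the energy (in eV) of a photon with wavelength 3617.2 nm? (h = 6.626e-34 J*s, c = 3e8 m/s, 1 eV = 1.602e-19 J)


E = hc/lambda = 6.626e-34 * 3e8 / 3.617e-06 = 5.495e-20 J = 0.343 eV

0.343 eV


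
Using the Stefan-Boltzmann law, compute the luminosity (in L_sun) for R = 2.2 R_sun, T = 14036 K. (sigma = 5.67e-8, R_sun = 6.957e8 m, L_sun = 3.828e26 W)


R = 2.2 * 6.957e8 m = 1.53054e+09 m. L = 4*pi*R^2*sigma*T^4 = 4*pi*(1.53054e+09)^2 * 5.67e-8 * 14036^4 = 6.478220551e+28 W. L/L_sun = 6.478220551e+28 / 3.828e26 = 169.2325

169.2325 L_sun


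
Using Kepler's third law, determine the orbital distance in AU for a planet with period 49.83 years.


a = P^(2/3) = 49.83^(2/3) = 13.5413

13.5413 AU


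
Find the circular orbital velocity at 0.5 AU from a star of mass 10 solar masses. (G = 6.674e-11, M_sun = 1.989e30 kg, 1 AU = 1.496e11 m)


v = sqrt(GM/r) = sqrt(6.674e-11 * 1.989e+31 / 7.480e+10) = 133217.0137

133217.0137 m/s


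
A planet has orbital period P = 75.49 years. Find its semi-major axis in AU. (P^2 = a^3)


a = P^(2/3) = 75.49^(2/3) = 17.8618

17.8618 AU


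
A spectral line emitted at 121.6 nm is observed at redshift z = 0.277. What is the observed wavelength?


lam_obs = lam_emit * (1 + z) = 121.6 * (1 + 0.277) = 155.2832

155.2832 nm


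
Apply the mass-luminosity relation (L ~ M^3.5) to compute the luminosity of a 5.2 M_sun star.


L/L_sun = (M/M_sun)^3.5 = 5.2^3.5 = 320.6356

320.6356 L_sun


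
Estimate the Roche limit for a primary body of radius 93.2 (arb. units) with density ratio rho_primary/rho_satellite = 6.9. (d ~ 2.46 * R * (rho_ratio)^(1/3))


d_Roche = 2.46 * 93.2 * 6.9^(1/3) = 436.483

436.483


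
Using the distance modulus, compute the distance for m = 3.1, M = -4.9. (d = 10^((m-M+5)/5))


d = 10^((m - M + 5)/5) = 10^((3.1 - -4.9 + 5)/5) = 398.1072

398.1072 pc


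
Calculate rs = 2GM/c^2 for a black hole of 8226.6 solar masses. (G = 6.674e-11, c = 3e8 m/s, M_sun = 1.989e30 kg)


M = 8226.6 * 1.989e30 kg = 1.63627074e+34 kg. rs = 2GM/c^2 = 2 * 6.674e-11 * 1.63627074e+34 / (3e8)^2 = 2.427e+07

2.427e+07 m


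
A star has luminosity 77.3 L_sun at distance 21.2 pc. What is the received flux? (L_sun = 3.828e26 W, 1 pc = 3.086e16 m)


F = L / (4*pi*d^2) = 2.959e+28 / (4*pi*(6.542e+17)^2) = 5.501e-09

5.501e-09 W/m^2


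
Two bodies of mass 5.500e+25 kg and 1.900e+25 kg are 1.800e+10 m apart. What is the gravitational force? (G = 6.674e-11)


F = G*m1*m2/r^2 = 6.674e-11 * 5.500e+25 * 1.900e+25 / (1.800e+10)^2 = 6.674e-11 * 1.045e+51 / 3.240e+20 = 2.153e+20

2.153e+20 N


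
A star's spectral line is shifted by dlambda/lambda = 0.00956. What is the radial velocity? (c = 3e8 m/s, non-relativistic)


v = (dlambda/lambda) * c = 0.00956 * 3e8 = 2.868e+06

2.868e+06 m/s


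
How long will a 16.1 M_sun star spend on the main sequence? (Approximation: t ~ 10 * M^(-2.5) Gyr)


t = 10 * M^(-2.5) = 10 * 16.1^(-2.5) = 0.0096

0.0096 Gyr


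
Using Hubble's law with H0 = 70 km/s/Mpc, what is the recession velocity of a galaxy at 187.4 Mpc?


v = H0 * d = 70 * 187.4 = 13118.0

13118.0 km/s


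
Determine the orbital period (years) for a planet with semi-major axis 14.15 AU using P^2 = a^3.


P = a^(3/2) = 14.15^1.5 = 53.2273

53.2273 years


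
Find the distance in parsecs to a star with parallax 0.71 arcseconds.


d = 1/p = 1/0.71 = 1.4085

1.4085 pc


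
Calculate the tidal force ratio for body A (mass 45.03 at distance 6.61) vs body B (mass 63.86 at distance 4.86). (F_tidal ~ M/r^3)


Ratio = (M1/r1^3) / (M2/r2^3) = (45.03/6.61^3) / (63.86/4.86^3) = 0.2803

0.2803


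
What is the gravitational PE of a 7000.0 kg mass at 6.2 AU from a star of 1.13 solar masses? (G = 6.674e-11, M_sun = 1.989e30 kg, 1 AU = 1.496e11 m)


M = 1.13 * 1.989e30 kg = 2.24757e+30 kg; r = 6.2 AU * 1.496e11 m/AU = 9.2752e+11 m. U = -GM*m/r = -(6.674e-11 * 2.24757e+30 * 7000.0) / 9.2752e+11 = -1.132e+12

-1.132e+12 J


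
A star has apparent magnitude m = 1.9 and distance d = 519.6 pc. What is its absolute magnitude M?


M = m - 5*log10(d) + 5 = 1.9 - 5*log10(519.6) + 5 = -6.6783

-6.6783


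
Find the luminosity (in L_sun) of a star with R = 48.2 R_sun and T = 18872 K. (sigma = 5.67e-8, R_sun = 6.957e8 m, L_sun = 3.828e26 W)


R = 48.2 * 6.957e8 m = 3.353274e+10 m. L = 4*pi*R^2*sigma*T^4 = 4*pi*(3.353274e+10)^2 * 5.67e-8 * 18872^4 = 1.016255052e+32 W. L/L_sun = 1.016255052e+32 / 3.828e26 = 265479.3762

265479.3762 L_sun


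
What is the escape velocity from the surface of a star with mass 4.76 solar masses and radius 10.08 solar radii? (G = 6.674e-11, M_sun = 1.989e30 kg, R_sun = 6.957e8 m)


M = 4.76 * 1.989e30 kg = 9.46764e+30 kg; R = 10.08 * 6.957e8 m = 7.012656e+09 m. v_esc = sqrt(2GM/R) = sqrt(2 * 6.674e-11 * 9.46764e+30 / 7.012656e+09) = 424509.7791

424509.7791 m/s


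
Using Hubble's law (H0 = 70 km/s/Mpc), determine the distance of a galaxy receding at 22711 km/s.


d = v / H0 = 22711 / 70 = 324.4429

324.4429 Mpc


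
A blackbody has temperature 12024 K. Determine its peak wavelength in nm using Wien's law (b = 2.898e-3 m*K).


lam_max = b / T = 2.898e-3 / 12024 = 2.410e-07 m = 241.018 nm

241.018 nm


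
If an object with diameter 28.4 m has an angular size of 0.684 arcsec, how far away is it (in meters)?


D = size / theta_rad, theta_rad = 0.684 * pi/(180*3600) = 3.316e-06, D = 8.564e+06

8.564e+06 m


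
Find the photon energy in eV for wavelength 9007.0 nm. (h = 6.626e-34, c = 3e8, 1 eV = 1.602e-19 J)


E = hc/lambda = 6.626e-34 * 3e8 / 9.007e-06 = 2.207e-20 J = 0.1378 eV

0.1378 eV


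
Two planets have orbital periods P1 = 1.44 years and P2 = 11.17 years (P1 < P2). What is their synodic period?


1/P_syn = |1/P1 - 1/P2| = |1/1.44 - 1/11.17| => P_syn = 1.6531

1.6531 years


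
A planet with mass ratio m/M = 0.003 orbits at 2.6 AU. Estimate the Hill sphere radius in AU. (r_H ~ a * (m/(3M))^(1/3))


r_H = a * (m/3M)^(1/3) = 2.6 * (0.003/3)^(1/3) = 0.26

0.26 AU


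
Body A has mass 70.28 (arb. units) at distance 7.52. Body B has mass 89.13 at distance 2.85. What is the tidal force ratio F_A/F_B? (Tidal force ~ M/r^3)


Ratio = (M1/r1^3) / (M2/r2^3) = (70.28/7.52^3) / (89.13/2.85^3) = 0.0429

0.0429


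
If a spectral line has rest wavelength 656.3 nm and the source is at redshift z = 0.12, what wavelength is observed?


lam_obs = lam_emit * (1 + z) = 656.3 * (1 + 0.12) = 735.056

735.056 nm


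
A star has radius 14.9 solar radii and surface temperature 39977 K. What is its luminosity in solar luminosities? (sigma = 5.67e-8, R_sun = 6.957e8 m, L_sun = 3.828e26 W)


R = 14.9 * 6.957e8 m = 1.036593e+10 m. L = 4*pi*R^2*sigma*T^4 = 4*pi*(1.036593e+10)^2 * 5.67e-8 * 39977^4 = 1.955465991e+32 W. L/L_sun = 1.955465991e+32 / 3.828e26 = 510832.286

510832.286 L_sun


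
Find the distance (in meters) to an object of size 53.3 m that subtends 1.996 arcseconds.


D = size / theta_rad, theta_rad = 1.996 * pi/(180*3600) = 9.677e-06, D = 5.508e+06

5.508e+06 m


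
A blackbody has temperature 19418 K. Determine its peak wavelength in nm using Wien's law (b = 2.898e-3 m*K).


lam_max = b / T = 2.898e-3 / 19418 = 1.492e-07 m = 149.243 nm

149.243 nm


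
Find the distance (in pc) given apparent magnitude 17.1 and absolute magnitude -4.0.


d = 10^((m - M + 5)/5) = 10^((17.1 - -4.0 + 5)/5) = 165958.6907

165958.6907 pc


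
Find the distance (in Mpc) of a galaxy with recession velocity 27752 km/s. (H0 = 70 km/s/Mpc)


d = v / H0 = 27752 / 70 = 396.4571

396.4571 Mpc


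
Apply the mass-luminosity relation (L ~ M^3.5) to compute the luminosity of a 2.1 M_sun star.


L/L_sun = (M/M_sun)^3.5 = 2.1^3.5 = 13.4205

13.4205 L_sun


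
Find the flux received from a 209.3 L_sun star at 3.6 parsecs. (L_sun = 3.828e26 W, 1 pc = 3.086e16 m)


F = L / (4*pi*d^2) = 8.012e+28 / (4*pi*(1.111e+17)^2) = 5.166e-07

5.166e-07 W/m^2


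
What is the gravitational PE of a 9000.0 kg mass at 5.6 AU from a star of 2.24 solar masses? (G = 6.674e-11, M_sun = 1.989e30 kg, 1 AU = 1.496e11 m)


M = 2.24 * 1.989e30 kg = 4.45536e+30 kg; r = 5.6 AU * 1.496e11 m/AU = 8.3776e+11 m. U = -GM*m/r = -(6.674e-11 * 4.45536e+30 * 9000.0) / 8.3776e+11 = -3.194e+12

-3.194e+12 J


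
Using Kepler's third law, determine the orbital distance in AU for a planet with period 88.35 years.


a = P^(2/3) = 88.35^(2/3) = 19.8368

19.8368 AU


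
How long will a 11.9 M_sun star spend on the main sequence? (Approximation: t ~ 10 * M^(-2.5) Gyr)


t = 10 * M^(-2.5) = 10 * 11.9^(-2.5) = 0.0205

0.0205 Gyr


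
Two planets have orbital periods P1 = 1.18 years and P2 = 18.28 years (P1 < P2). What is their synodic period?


1/P_syn = |1/P1 - 1/P2| = |1/1.18 - 1/18.28| => P_syn = 1.2614

1.2614 years


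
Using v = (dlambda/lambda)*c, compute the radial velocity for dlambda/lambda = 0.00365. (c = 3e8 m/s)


v = (dlambda/lambda) * c = 0.00365 * 3e8 = 1.095e+06

1.095e+06 m/s


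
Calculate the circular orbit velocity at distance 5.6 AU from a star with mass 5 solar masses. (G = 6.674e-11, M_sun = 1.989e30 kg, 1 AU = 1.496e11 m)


v = sqrt(GM/r) = sqrt(6.674e-11 * 9.945e+30 / 8.378e+11) = 28147.2315

28147.2315 m/s


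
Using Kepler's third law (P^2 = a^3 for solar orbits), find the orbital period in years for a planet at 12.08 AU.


P = a^(3/2) = 12.08^1.5 = 41.9856

41.9856 years


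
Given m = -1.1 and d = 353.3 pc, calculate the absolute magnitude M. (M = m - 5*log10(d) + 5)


M = m - 5*log10(d) + 5 = -1.1 - 5*log10(353.3) + 5 = -8.8407

-8.8407


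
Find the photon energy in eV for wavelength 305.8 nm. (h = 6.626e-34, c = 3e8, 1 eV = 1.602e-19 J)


E = hc/lambda = 6.626e-34 * 3e8 / 3.058e-07 = 6.500e-19 J = 4.0576 eV

4.0576 eV


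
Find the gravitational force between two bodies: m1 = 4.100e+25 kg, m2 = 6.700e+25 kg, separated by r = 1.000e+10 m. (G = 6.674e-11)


F = G*m1*m2/r^2 = 6.674e-11 * 4.100e+25 * 6.700e+25 / (1.000e+10)^2 = 6.674e-11 * 2.747e+51 / 1.000e+20 = 1.833e+21

1.833e+21 N


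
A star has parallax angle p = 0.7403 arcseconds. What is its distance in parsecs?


d = 1/p = 1/0.7403 = 1.3508

1.3508 pc


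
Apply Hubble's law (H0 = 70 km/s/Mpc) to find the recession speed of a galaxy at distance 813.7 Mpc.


v = H0 * d = 70 * 813.7 = 56959.0

56959.0 km/s


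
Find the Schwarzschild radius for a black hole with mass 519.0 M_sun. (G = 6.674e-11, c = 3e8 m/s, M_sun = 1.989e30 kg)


M = 519.0 * 1.989e30 kg = 1.032291e+33 kg. rs = 2GM/c^2 = 2 * 6.674e-11 * 1.032291e+33 / (3e8)^2 = 1.531e+06

1.531e+06 m


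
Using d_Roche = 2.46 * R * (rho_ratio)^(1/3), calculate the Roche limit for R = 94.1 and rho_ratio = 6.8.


d_Roche = 2.46 * 94.1 * 6.8^(1/3) = 438.5587

438.5587


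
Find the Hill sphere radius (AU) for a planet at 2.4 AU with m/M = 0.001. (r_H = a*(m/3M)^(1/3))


r_H = a * (m/3M)^(1/3) = 2.4 * (0.001/3)^(1/3) = 0.1664

0.1664 AU


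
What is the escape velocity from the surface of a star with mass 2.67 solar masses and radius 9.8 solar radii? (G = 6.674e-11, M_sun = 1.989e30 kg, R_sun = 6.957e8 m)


M = 2.67 * 1.989e30 kg = 5.31063e+30 kg; R = 9.8 * 6.957e8 m = 6.81786e+09 m. v_esc = sqrt(2GM/R) = sqrt(2 * 6.674e-11 * 5.31063e+30 / 6.81786e+09) = 322446.0653

322446.0653 m/s


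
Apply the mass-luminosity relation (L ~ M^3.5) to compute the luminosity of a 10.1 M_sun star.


L/L_sun = (M/M_sun)^3.5 = 10.1^3.5 = 3274.3478

3274.3478 L_sun


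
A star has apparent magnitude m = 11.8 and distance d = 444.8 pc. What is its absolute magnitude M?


M = m - 5*log10(d) + 5 = 11.8 - 5*log10(444.8) + 5 = 3.5592

3.5592


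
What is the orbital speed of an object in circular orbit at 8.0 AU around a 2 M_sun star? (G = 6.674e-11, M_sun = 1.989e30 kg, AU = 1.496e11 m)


v = sqrt(GM/r) = sqrt(6.674e-11 * 3.978e+30 / 1.197e+12) = 14894.1149

14894.1149 m/s


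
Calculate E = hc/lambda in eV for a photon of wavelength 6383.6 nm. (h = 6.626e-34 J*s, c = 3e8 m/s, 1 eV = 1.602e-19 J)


E = hc/lambda = 6.626e-34 * 3e8 / 6.384e-06 = 3.114e-20 J = 0.1944 eV

0.1944 eV


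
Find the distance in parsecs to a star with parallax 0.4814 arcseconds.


d = 1/p = 1/0.4814 = 2.0773

2.0773 pc


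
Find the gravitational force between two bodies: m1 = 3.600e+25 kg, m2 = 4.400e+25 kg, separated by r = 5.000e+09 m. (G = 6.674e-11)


F = G*m1*m2/r^2 = 6.674e-11 * 3.600e+25 * 4.400e+25 / (5.000e+09)^2 = 6.674e-11 * 1.584e+51 / 2.500e+19 = 4.229e+21

4.229e+21 N


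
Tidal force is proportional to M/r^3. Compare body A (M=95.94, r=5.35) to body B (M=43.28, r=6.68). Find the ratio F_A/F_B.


Ratio = (M1/r1^3) / (M2/r2^3) = (95.94/5.35^3) / (43.28/6.68^3) = 4.315

4.315


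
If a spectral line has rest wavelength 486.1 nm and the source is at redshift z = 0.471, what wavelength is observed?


lam_obs = lam_emit * (1 + z) = 486.1 * (1 + 0.471) = 715.0531

715.0531 nm


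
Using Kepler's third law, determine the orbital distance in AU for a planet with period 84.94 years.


a = P^(2/3) = 84.94^(2/3) = 19.323

19.323 AU


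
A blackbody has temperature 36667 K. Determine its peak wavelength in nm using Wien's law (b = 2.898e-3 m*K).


lam_max = b / T = 2.898e-3 / 36667 = 7.904e-08 m = 79.0356 nm

79.0356 nm


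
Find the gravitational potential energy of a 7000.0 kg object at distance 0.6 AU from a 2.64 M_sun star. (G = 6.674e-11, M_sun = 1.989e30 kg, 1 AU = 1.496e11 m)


M = 2.64 * 1.989e30 kg = 5.25096e+30 kg; r = 0.6 AU * 1.496e11 m/AU = 8.976e+10 m. U = -GM*m/r = -(6.674e-11 * 5.25096e+30 * 7000.0) / 8.976e+10 = -2.733e+13

-2.733e+13 J


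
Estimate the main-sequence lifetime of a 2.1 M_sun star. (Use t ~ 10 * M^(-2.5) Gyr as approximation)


t = 10 * M^(-2.5) = 10 * 2.1^(-2.5) = 1.5648

1.5648 Gyr


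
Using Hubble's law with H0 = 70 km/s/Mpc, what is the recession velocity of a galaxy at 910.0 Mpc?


v = H0 * d = 70 * 910.0 = 63700.0

63700.0 km/s


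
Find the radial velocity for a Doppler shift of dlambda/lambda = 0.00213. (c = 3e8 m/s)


v = (dlambda/lambda) * c = 0.00213 * 3e8 = 639000.0

639000.0 m/s


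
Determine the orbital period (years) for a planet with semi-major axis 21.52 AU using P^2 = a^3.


P = a^(3/2) = 21.52^1.5 = 99.8305

99.8305 years


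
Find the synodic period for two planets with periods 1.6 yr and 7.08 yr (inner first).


1/P_syn = |1/P1 - 1/P2| = |1/1.6 - 1/7.08| => P_syn = 2.0672

2.0672 years


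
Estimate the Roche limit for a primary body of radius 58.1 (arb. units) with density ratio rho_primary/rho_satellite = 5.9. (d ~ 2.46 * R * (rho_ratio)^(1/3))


d_Roche = 2.46 * 58.1 * 5.9^(1/3) = 258.2628

258.2628


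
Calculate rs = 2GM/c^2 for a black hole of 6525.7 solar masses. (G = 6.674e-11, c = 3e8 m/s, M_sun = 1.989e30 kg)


M = 6525.7 * 1.989e30 kg = 1.29796173e+34 kg. rs = 2GM/c^2 = 2 * 6.674e-11 * 1.29796173e+34 / (3e8)^2 = 1.925e+07

1.925e+07 m


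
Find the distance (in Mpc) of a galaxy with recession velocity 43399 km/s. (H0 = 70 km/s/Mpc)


d = v / H0 = 43399 / 70 = 619.9857

619.9857 Mpc


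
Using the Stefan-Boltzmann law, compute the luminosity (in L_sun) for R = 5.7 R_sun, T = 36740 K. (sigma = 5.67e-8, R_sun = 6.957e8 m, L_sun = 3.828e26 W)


R = 5.7 * 6.957e8 m = 3.96549e+09 m. L = 4*pi*R^2*sigma*T^4 = 4*pi*(3.96549e+09)^2 * 5.67e-8 * 36740^4 = 2.041471159e+31 W. L/L_sun = 2.041471159e+31 / 3.828e26 = 53329.9676

53329.9676 L_sun
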